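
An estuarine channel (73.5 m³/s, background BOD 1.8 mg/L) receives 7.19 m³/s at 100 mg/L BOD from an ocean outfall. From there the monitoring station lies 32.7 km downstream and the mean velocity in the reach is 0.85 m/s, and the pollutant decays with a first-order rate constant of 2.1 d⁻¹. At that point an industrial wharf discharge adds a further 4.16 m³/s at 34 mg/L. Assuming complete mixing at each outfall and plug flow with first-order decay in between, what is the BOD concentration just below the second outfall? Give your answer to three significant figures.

Conservation of mass: C = (73.50·1.800 + 7.190·100.0) / 80.69 = 851.3/80.69 = 10.55 mg/L; combined flow 80.69 m³/s.
Travel time t = 32.7·1000 / 0.85 = 38470 s = 10.69 h.
First-order decay: C = 10.55·exp(−k·t) = 10.55·0.3926 = 4.142 mg/L.
At the second outfall, C = (80.69·4.142 + 4.160·34.00) / (80.69 + 4.160) = 5.606 mg/L.

5.61 mg/L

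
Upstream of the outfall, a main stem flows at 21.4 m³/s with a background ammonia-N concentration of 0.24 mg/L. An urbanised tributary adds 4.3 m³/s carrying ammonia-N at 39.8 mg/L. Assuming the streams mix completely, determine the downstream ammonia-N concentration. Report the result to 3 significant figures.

Mass balance: C = (21.40·0.2400 + 4.300·39.80) / 25.70 = 176.3/25.70 = 6.859 mg/L.

6.86 mg/L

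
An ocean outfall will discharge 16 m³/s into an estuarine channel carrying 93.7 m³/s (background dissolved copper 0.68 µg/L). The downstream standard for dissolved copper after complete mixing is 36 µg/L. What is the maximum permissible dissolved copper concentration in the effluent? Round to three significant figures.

At the limit, (Qr·Cr + Qe·Cₑ)/(Qr + Qe) = 36:
Cₑ = (109.7·36 − 93.70·0.6800) / 16.00 = 242.8 µg/L.

243 µg/L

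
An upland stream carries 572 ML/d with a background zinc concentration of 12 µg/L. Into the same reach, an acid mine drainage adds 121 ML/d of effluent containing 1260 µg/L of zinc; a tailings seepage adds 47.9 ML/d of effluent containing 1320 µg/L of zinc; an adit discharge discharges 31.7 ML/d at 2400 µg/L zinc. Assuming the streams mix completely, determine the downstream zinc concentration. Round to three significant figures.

Mixed concentration C = ΣQC/ΣQ = (572.0·12.00 + 121.0·1260 + 47.90·1320 + 31.70·2400) / 772.6 = 298600/772.6 = 386.5 µg/L.

387 µg/L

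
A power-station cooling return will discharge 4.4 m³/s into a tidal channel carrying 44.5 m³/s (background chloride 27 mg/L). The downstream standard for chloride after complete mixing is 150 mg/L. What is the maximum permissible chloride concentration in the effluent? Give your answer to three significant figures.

At the limit, (Qr·Cr + Qe·Cₑ)/(Qr + Qe) = 150:
Cₑ = (48.90·150 − 44.50·27.00) / 4.400 = 1394 mg/L.

1390 mg/L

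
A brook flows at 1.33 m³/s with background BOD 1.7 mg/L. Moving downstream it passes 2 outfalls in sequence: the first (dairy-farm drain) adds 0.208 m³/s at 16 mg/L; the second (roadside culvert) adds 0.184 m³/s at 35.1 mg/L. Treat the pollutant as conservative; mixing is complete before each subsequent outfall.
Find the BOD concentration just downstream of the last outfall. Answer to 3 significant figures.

Outfall 1: combined Q = 1.538 m³/s; C = (1.330·1.700 + 0.2080·16.00)/1.538 = 3.634 mg/L.
Outfall 2: combined Q = 1.722 m³/s; C = (1.538·3.634 + 0.1840·35.10)/1.722 = 6.996 mg/L.

7.00 mg/L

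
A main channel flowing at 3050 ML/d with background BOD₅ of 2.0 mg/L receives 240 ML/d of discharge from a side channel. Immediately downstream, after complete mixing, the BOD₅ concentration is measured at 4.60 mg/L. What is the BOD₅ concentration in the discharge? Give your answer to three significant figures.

Mass balance: 3050·2.000 + 240.0·Cₑ = 3290·4.600
→ Cₑ = (3290·4.600 − 3050·2.000) / 240.0 = 37.64 mg/L.

37.6 mg/L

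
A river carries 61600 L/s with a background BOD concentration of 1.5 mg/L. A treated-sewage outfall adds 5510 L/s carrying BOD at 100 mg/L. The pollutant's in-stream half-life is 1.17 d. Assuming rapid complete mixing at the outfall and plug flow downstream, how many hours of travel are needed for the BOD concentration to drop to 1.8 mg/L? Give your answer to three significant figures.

67.8 h

Flow-weighted average: C = (61600·1.500 + 5510·100.0) / 67110 = 643400/67110 = 9.587 mg/L.
Half-life 1.17 d → k = ln 2 / 1.17 = 0.5924 d⁻¹.
9.587·exp(−k·t) = 1.8 → t = ln(9.587/1.8)/k = 243900 s = 67.76 h.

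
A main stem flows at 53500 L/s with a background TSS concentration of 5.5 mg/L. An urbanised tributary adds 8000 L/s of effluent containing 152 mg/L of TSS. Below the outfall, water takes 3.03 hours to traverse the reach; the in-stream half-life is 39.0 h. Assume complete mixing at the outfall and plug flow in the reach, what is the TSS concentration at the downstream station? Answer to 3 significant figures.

Mixed concentration C = ΣQC/ΣQ = (53500·5.500 + 8000·152.0) / 61500 = 1510000/61500 = 24.56 mg/L.
Half-life 39.0 h → k = ln 2 / 39.0 = 0.01777 h⁻¹ = 0.4266 d⁻¹.
First-order decay: C = 24.56·exp(−k·t) = 24.56·0.9476 = 23.27 mg/L.

23.3 mg/L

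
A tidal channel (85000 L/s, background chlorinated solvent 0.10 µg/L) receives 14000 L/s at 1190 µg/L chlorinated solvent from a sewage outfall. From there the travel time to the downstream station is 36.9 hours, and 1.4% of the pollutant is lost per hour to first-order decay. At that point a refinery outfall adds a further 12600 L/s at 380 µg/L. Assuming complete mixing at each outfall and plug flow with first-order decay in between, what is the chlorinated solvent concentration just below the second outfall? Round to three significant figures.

132 µg/L

Flow-weighted average: C = (85000·0.1000 + 14000·1190) / 99000 = 16670000/99000 = 168.4 µg/L; combined flow 99000 L/s.
1.4%/h lost → k = −ln(1 − 0.014) = 0.01410 h⁻¹.
First-order decay: C = 168.4·exp(−k·t) = 168.4·0.5944 = 100.1 µg/L.
At the second outfall, C = (99000·100.1 + 12600·380.0) / (99000 + 12600) = 131.7 µg/L.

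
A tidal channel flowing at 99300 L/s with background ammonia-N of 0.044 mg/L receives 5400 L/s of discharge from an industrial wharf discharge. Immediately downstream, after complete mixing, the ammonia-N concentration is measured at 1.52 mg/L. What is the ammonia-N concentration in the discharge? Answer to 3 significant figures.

28.7 mg/L

Mass balance: 99300·0.04400 + 5400·Cₑ = 104700·1.520
→ Cₑ = (104700·1.520 − 99300·0.04400) / 5400 = 28.66 mg/L.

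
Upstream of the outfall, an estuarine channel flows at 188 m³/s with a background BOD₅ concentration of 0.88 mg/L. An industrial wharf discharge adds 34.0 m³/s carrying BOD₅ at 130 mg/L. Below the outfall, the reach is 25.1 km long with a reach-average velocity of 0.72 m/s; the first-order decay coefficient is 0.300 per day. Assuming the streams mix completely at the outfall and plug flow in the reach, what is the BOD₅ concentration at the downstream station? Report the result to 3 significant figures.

18.3 mg/L

Mass balance: C = (188.0·0.8800 + 34.00·130.0) / 222.0 = 4585/222.0 = 20.66 mg/L.
Travel time t = 25.1·1000 / 0.72 = 34860 s = 9.684 h.
Decay over the reach: 20.66·exp(−kt) = 20.66·0.8860 = 18.30 mg/L.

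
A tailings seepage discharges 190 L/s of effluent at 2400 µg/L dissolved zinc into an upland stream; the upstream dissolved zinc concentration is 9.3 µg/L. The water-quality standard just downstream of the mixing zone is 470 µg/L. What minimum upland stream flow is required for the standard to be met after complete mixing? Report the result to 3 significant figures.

Set C_mix = 470: (Q·9.300 + 190.0·2400) / (Q + 190.0) = 470
→ Q = 190.0·(2400 − 470)/(470 − 9.300) = 796.0 L/s.

796 L/s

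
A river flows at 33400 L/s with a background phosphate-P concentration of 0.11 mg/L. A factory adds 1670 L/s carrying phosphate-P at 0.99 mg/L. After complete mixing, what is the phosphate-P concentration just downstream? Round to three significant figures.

0.152 mg/L

Flow-weighted average: C = (33400·0.1100 + 1670·0.9900) / 35070 = 5327/35070 = 0.1519 mg/L.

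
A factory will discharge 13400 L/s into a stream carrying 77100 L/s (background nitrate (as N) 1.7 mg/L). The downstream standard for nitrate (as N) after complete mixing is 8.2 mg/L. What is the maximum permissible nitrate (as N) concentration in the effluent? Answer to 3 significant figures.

45.6 mg/L

At the limit, (Qr·Cr + Qe·Cₑ)/(Qr + Qe) = 8.2:
Cₑ = (90500·8.2 − 77100·1.700) / 13400 = 45.60 mg/L.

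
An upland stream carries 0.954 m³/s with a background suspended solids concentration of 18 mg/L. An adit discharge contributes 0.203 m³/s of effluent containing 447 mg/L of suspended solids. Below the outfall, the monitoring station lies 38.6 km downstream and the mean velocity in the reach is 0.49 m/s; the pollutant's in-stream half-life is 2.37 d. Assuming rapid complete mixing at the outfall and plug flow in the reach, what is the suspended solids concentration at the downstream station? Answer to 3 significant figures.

71.4 mg/L

Conservation of mass: C = (0.9540·18.00 + 0.2030·447.0) / 1.157 = 107.9/1.157 = 93.27 mg/L.
Travel time t = 38.6·1000 / 0.49 = 78780 s = 21.88 h.
Half-life 2.37 d → k = ln 2 / 2.37 = 0.2925 d⁻¹.
First-order decay: C = 93.27·exp(−k·t) = 93.27·0.7659 = 71.44 mg/L.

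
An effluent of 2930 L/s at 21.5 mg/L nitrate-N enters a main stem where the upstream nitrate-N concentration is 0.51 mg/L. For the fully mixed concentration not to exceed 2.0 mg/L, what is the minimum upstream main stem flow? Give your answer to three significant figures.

Set C_mix = 2.0: (Q·0.5100 + 2930·21.50) / (Q + 2930) = 2.0
→ Q = 2930·(21.50 − 2.0)/(2.0 − 0.5100) = 38350 L/s.

38300 L/s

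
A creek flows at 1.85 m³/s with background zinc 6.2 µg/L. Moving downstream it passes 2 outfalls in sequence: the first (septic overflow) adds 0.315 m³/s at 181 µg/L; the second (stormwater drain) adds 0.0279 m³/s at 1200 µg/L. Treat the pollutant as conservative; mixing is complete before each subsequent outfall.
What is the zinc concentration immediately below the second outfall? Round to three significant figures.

Below outfall 1: Q → 2.165 m³/s, C = (1.850·6.200 + 0.3150·181.0)/2.165 = 31.63 µg/L.
Below outfall 2: Q → 2.193 m³/s, C = (2.165·31.63 + 0.02790·1200)/2.193 = 46.50 µg/L.

46.5 µg/L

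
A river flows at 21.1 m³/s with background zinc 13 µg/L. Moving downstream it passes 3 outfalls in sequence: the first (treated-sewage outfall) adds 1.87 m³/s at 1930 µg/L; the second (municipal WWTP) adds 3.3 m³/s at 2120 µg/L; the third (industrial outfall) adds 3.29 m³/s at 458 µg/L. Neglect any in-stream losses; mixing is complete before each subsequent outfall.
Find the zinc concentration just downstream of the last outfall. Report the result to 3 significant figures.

Outfall 1: combined Q = 22.97 m³/s; C = (21.10·13.00 + 1.870·1930)/22.97 = 169.1 µg/L.
Outfall 2: combined Q = 26.27 m³/s; C = (22.97·169.1 + 3.300·2120)/26.27 = 414.1 µg/L.
Outfall 3: combined Q = 29.56 m³/s; C = (26.27·414.1 + 3.290·458.0)/29.56 = 419.0 µg/L.

419 µg/L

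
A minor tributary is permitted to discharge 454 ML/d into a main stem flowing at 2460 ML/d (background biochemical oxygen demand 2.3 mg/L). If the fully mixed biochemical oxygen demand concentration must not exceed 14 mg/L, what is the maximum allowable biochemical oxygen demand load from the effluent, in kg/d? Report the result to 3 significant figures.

35100 kg/d

Mass balance at the limit: 2460·2.300 + 454.0·Cₑ = 2914·14 → Cₑ = 77.40 mg/L.
454.0 ML/d = 5.255 m³/s. Load = 5.255 m³/s × 77.40 g/m³ × 86 400 s/d = 35140 kg/d.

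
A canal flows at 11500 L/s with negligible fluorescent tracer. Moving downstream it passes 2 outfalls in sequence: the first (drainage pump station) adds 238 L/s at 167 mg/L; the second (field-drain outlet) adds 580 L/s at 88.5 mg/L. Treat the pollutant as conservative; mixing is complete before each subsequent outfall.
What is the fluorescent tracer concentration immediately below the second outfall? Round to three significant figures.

7.39 mg/L

Outfall 1: combined Q = 11740 L/s; C = (11500·0 + 238.0·167.0)/11740 = 3.386 mg/L.
Outfall 2: combined Q = 12320 L/s; C = (11740·3.386 + 580.0·88.50)/12320 = 7.394 mg/L.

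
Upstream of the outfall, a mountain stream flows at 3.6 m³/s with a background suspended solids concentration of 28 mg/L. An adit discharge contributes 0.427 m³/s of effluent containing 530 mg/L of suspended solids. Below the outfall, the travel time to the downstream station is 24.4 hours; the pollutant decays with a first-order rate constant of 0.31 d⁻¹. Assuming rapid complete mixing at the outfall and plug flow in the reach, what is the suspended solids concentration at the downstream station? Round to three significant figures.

59.3 mg/L

Mixed concentration C = ΣQC/ΣQ = (3.600·28.00 + 0.4270·530.0) / 4.027 = 327.1/4.027 = 81.23 mg/L.
Decay over the reach: 81.23·exp(−kt) = 81.23·0.7297 = 59.27 mg/L.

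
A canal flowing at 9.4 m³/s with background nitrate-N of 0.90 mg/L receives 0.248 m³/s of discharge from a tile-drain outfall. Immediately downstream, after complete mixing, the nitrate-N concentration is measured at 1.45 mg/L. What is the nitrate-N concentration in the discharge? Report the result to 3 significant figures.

Mass balance: 9.400·0.9000 + 0.2480·Cₑ = 9.648·1.450
→ Cₑ = (9.648·1.450 − 9.400·0.9000) / 0.2480 = 22.30 mg/L.

22.3 mg/L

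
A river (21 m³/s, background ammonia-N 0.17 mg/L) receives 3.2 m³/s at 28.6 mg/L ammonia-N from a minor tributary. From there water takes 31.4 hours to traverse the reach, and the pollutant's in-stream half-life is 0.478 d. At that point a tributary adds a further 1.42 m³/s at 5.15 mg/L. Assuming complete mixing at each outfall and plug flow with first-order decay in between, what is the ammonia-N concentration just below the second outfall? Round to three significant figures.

After mixing, C = (21.00·0.1700 + 3.200·28.60) / 24.20 = 95.09/24.20 = 3.929 mg/L; combined flow 24.20 m³/s.
Half-life 0.478 d → k = ln 2 / 0.478 = 1.450 d⁻¹.
First-order decay: C = 3.929·exp(−k·t) = 3.929·0.1500 = 0.5893 mg/L.
Second outfall: C = (24.20·0.5893 + 1.420·5.150)/25.62 = 0.8421 mg/L.

0.842 mg/L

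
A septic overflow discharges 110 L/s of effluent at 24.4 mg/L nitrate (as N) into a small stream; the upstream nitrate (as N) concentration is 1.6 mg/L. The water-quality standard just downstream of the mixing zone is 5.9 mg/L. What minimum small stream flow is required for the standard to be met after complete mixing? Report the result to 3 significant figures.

473 L/s

Set C_mix = 5.9: (Q·1.600 + 110.0·24.40) / (Q + 110.0) = 5.9
→ Q = 110.0·(24.40 − 5.9)/(5.9 − 1.600) = 473.3 L/s.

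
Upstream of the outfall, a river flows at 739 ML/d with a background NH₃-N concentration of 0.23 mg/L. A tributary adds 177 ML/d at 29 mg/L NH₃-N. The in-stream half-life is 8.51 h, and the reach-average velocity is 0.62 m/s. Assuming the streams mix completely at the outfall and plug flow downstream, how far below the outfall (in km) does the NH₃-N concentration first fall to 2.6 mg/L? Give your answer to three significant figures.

Flow-weighted average: C = (739.0·0.2300 + 177.0·29.00) / 916.0 = 5303/916.0 = 5.789 mg/L.
Half-life 8.51 h → k = ln 2 / 8.51 = 0.08145 h⁻¹ = 1.955 d⁻¹.
Set 5.789·exp(−k·t) = 2.6 → t = ln(5.789/2.6)/k = 35380 s = 9.828 h.
Distance = v·t = 0.62·35380 = 21940 m = 21.94 km.

21.9 km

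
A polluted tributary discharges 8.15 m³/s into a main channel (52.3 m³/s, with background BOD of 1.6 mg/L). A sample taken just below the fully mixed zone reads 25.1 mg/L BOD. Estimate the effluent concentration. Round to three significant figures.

Mass balance: 52.30·1.600 + 8.150·Cₑ = 60.45·25.10
→ Cₑ = (60.45·25.10 − 52.30·1.600) / 8.150 = 175.9 mg/L.

176 mg/L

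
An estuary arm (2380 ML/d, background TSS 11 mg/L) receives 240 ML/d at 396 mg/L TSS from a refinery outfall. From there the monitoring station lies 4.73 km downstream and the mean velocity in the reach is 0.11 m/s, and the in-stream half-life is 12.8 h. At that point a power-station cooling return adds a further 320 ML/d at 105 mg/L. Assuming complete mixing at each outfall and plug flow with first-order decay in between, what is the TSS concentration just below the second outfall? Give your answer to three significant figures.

After mixing, C = (2380·11.00 + 240.0·396.0) / 2620 = 121200/2620 = 46.27 mg/L; combined flow 2620 ML/d.
Travel time t = 4.73·1000 / 0.11 = 43000 s = 11.94 h.
Half-life 12.8 h → k = ln 2 / 12.8 = 0.05415 h⁻¹ = 1.300 d⁻¹.
Applying C = C₀e^(−kt): 46.27 × 0.5237 = 24.23 mg/L.
At the second outfall, C = (2620·24.23 + 320.0·105.0) / (2620 + 320.0) = 33.02 mg/L.

33.0 mg/L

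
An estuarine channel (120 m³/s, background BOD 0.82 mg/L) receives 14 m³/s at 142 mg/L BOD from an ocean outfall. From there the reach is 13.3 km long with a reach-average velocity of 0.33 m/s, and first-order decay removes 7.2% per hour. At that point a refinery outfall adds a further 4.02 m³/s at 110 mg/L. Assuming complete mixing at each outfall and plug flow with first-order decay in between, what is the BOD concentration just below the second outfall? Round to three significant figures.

9.75 mg/L

Mixed concentration C = ΣQC/ΣQ = (120.0·0.8200 + 14.00·142.0) / 134.0 = 2086/134.0 = 15.57 mg/L; combined flow 134.0 m³/s.
Travel time t = 13.3·1000 / 0.33 = 40300 s = 11.20 h.
7.2%/h lost → k = −ln(1 − 0.072) = 0.07472 h⁻¹.
Applying C = C₀e^(−kt): 15.57 × 0.4332 = 6.745 mg/L.
At the second outfall, C = (134.0·6.745 + 4.020·110.0) / (134.0 + 4.020) = 9.752 mg/L.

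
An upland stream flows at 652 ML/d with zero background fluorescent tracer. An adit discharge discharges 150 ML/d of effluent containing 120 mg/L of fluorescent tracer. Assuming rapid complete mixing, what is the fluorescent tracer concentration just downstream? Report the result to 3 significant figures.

22.4 mg/L

After mixing, C = (652.0·0 + 150.0·120.0) / 802.0 = 18000/802.0 = 22.44 mg/L.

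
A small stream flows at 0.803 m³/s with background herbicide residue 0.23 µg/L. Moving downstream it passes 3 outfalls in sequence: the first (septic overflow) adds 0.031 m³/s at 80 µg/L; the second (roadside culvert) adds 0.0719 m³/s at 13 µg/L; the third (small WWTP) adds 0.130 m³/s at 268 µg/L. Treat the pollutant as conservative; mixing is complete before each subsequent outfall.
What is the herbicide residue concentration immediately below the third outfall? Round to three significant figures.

37.1 µg/L

Outfall 1: combined Q = 0.8340 m³/s; C = (0.8030·0.2300 + 0.03100·80.00)/0.8340 = 3.195 µg/L.
Outfall 2: combined Q = 0.9059 m³/s; C = (0.8340·3.195 + 0.07190·13.00)/0.9059 = 3.973 µg/L.
Outfall 3: combined Q = 1.036 m³/s; C = (0.9059·3.973 + 0.1300·268.0)/1.036 = 37.11 µg/L.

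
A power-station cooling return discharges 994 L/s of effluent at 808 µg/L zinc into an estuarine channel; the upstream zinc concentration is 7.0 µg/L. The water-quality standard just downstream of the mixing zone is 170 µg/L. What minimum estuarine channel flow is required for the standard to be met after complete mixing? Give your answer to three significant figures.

3890 L/s

Set C_mix = 170: (Q·7.000 + 994.0·808.0) / (Q + 994.0) = 170
→ Q = 994.0·(808.0 − 170)/(170 − 7.000) = 3891 L/s.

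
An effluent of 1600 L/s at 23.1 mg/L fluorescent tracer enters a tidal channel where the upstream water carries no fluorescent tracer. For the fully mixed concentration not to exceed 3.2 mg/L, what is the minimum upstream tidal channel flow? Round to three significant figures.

9950 L/s

Set C_mix = 3.2: (Q·0 + 1600·23.10) / (Q + 1600) = 3.2
→ Q = 1600·(23.10 − 3.2)/(3.2 − 0) = 9950 L/s.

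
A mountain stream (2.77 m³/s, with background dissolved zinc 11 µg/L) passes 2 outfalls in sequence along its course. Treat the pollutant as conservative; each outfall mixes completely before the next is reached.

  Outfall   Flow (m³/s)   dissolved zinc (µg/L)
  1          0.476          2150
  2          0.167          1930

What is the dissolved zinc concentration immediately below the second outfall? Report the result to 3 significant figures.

403 µg/L

After outfall 1: Q = 2.770 + 0.4760 = 3.246 m³/s; C = (2.770·11.00 + 0.4760·2150)/3.246 = 324.7 µg/L.
After outfall 2: Q = 3.246 + 0.1670 = 3.413 m³/s; C = (3.246·324.7 + 0.1670·1930)/3.413 = 403.2 µg/L.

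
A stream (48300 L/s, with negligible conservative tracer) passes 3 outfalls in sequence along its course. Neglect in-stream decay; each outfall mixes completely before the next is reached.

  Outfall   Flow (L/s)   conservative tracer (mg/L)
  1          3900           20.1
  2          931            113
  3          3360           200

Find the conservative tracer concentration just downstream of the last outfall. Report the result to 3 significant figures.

After outfall 1: Q = 48300 + 3900 = 52200 L/s; C = (48300·0 + 3900·20.10)/52200 = 1.502 mg/L.
After outfall 2: Q = 52200 + 931.0 = 53130 L/s; C = (52200·1.502 + 931.0·113.0)/53130 = 3.455 mg/L.
After outfall 3: Q = 53130 + 3360 = 56490 L/s; C = (53130·3.455 + 3360·200.0)/56490 = 15.15 mg/L.

15.1 mg/L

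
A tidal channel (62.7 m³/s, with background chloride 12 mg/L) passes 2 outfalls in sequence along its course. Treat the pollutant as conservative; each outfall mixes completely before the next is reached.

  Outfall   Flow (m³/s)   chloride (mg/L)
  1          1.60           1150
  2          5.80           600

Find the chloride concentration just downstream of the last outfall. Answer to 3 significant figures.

Below outfall 1: Q → 64.30 m³/s, C = (62.70·12.00 + 1.600·1150)/64.30 = 40.32 mg/L.
Below outfall 2: Q → 70.10 m³/s, C = (64.30·40.32 + 5.800·600.0)/70.10 = 86.62 mg/L.

86.6 mg/L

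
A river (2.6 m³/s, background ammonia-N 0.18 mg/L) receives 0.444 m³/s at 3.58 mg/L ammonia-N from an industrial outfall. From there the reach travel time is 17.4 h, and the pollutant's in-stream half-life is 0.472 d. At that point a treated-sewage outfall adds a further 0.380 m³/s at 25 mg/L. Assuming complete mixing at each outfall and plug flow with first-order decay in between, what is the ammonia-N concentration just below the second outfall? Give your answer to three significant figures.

2.98 mg/L

Conservation of mass: C = (2.600·0.1800 + 0.4440·3.580) / 3.044 = 2.058/3.044 = 0.6759 mg/L; combined flow 3.044 m³/s.
Half-life 0.472 d → k = ln 2 / 0.472 = 1.469 d⁻¹.
First-order decay: C = 0.6759·exp(−k·t) = 0.6759·0.3448 = 0.2331 mg/L.
At the second outfall, C = (3.044·0.2331 + 0.3800·25.00) / (3.044 + 0.3800) = 2.982 mg/L.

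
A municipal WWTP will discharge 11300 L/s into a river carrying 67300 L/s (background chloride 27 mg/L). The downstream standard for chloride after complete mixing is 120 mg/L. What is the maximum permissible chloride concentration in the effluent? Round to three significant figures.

At the limit, (Qr·Cr + Qe·Cₑ)/(Qr + Qe) = 120:
Cₑ = (78600·120 − 67300·27.00) / 11300 = 673.9 mg/L.

674 mg/L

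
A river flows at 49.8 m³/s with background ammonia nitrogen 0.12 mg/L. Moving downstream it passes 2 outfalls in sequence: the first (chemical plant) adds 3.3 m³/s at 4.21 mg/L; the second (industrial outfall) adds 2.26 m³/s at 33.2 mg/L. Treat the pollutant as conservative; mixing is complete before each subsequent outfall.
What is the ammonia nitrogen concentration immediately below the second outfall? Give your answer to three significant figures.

1.71 mg/L

After outfall 1: Q = 49.80 + 3.300 = 53.10 m³/s; C = (49.80·0.1200 + 3.300·4.210)/53.10 = 0.3742 mg/L.
After outfall 2: Q = 53.10 + 2.260 = 55.36 m³/s; C = (53.10·0.3742 + 2.260·33.20)/55.36 = 1.714 mg/L.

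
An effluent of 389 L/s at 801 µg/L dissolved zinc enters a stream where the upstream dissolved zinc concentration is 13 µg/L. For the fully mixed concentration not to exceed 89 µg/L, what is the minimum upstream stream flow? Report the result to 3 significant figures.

3640 L/s

Set C_mix = 89: (Q·13.00 + 389.0·801.0) / (Q + 389.0) = 89
→ Q = 389.0·(801.0 − 89)/(89 − 13.00) = 3644 L/s.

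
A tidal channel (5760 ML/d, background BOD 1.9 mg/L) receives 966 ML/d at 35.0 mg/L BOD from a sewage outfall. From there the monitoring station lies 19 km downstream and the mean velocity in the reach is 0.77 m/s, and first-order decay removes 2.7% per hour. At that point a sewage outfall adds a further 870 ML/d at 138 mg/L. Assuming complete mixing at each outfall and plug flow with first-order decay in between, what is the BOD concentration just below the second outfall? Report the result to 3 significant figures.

20.7 mg/L

After mixing, C = (5760·1.900 + 966.0·35.00) / 6726 = 44750/6726 = 6.654 mg/L; combined flow 6726 ML/d.
Travel time t = 19·1000 / 0.77 = 24680 s = 6.854 h.
2.7%/h lost → k = −ln(1 − 0.027) = 0.02737 h⁻¹.
After decay, C = 6.654 × e^(−kt) = 6.654 × 0.8289 = 5.516 mg/L.
Second outfall: C = (6726·5.516 + 870.0·138.0)/7596 = 20.69 mg/L.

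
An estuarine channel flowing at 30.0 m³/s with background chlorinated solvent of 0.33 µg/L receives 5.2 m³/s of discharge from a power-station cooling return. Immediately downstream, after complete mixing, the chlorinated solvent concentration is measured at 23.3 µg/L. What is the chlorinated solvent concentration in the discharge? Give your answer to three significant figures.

Mass balance: 30.00·0.3300 + 5.200·Cₑ = 35.20·23.30
→ Cₑ = (35.20·23.30 − 30.00·0.3300) / 5.200 = 155.8 µg/L.

156 µg/L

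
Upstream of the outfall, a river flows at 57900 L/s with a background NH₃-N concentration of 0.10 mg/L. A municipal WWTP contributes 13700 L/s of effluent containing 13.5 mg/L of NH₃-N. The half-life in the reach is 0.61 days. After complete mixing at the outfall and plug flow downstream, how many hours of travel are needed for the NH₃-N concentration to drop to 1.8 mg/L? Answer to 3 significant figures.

After mixing, C = (57900·0.1000 + 13700·13.50) / 71600 = 190700/71600 = 2.664 mg/L.
Half-life 0.61 d → k = ln 2 / 0.61 = 1.136 d⁻¹.
2.664·exp(−k·t) = 1.8 → t = ln(2.664/1.8)/k = 29810 s = 8.280 h.

8.28 h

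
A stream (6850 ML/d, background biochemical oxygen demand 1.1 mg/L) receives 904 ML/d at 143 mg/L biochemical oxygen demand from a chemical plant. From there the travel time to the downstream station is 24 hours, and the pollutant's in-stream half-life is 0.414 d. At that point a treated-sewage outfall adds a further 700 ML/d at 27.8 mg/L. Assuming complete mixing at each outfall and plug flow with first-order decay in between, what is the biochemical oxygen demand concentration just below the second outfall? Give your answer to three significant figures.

Flow-weighted average: C = (6850·1.100 + 904.0·143.0) / 7754 = 136800/7754 = 17.64 mg/L; combined flow 7754 ML/d.
Half-life 0.414 d → k = ln 2 / 0.414 = 1.674 d⁻¹.
Applying C = C₀e^(−kt): 17.64 × 0.1874 = 3.307 mg/L.
At the second outfall, C = (7754·3.307 + 700.0·27.80) / (7754 + 700.0) = 5.335 mg/L.

5.34 mg/L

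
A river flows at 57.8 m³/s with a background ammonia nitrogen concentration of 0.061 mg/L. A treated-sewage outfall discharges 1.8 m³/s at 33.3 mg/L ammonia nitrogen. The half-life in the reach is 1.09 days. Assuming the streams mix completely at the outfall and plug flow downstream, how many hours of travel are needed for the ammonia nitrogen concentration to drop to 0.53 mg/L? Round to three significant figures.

Conservation of mass: C = (57.80·0.06100 + 1.800·33.30) / 59.60 = 63.47/59.60 = 1.065 mg/L.
Half-life 1.09 d → k = ln 2 / 1.09 = 0.6359 d⁻¹.
1.065·exp(−k·t) = 0.53 → t = ln(1.065/0.53)/k = 94800 s = 26.33 h.

26.3 h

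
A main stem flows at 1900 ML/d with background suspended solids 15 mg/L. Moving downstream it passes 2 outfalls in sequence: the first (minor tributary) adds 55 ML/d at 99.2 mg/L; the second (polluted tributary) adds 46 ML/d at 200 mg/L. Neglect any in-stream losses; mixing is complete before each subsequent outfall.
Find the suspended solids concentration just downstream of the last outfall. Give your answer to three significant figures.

21.6 mg/L

After outfall 1: Q = 1900 + 55.00 = 1955 ML/d; C = (1900·15.00 + 55.00·99.20)/1955 = 17.37 mg/L.
After outfall 2: Q = 1955 + 46.00 = 2001 ML/d; C = (1955·17.37 + 46.00·200.0)/2001 = 21.57 mg/L.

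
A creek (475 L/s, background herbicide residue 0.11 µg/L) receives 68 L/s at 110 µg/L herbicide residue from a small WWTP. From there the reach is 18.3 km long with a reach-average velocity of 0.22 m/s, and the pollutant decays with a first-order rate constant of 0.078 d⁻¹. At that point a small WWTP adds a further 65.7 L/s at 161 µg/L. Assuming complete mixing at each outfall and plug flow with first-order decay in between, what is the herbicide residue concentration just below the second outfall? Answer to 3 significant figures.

28.9 µg/L

Flow-weighted average: C = (475.0·0.1100 + 68.00·110.0) / 543.0 = 7532/543.0 = 13.87 µg/L; combined flow 543.0 L/s.
Travel time t = 18.3·1000 / 0.22 = 83180 s = 23.11 h.
Decay over the reach: 13.87·exp(−kt) = 13.87·0.9277 = 12.87 µg/L.
Second outfall: C = (543.0·12.87 + 65.70·161.0)/608.7 = 28.86 µg/L.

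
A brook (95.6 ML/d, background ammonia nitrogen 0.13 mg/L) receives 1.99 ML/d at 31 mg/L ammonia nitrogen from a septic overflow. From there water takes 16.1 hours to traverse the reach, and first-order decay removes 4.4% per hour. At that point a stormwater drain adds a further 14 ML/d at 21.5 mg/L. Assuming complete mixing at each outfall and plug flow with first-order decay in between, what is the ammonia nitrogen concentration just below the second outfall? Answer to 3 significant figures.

3.02 mg/L

Mixed concentration C = ΣQC/ΣQ = (95.60·0.1300 + 1.990·31.00) / 97.59 = 74.12/97.59 = 0.7595 mg/L; combined flow 97.59 ML/d.
4.4%/h lost → k = −ln(1 − 0.044) = 0.04500 h⁻¹.
Decay over the reach: 0.7595·exp(−kt) = 0.7595·0.4846 = 0.3680 mg/L.
Second outfall: C = (97.59·0.3680 + 14.00·21.50)/111.6 = 3.019 mg/L.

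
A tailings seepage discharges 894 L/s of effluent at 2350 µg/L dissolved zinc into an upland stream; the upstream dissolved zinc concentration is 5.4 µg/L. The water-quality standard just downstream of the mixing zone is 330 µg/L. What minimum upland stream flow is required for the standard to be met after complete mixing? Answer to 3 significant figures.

Set C_mix = 330: (Q·5.400 + 894.0·2350) / (Q + 894.0) = 330
→ Q = 894.0·(2350 − 330)/(330 − 5.400) = 5563 L/s.

5560 L/s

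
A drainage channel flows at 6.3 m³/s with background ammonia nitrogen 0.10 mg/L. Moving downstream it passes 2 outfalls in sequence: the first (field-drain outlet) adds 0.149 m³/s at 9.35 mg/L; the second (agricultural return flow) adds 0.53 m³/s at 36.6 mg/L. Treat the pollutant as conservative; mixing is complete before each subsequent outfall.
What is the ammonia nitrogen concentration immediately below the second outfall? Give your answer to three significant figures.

Below outfall 1: Q → 6.449 m³/s, C = (6.300·0.1000 + 0.1490·9.350)/6.449 = 0.3137 mg/L.
Below outfall 2: Q → 6.979 m³/s, C = (6.449·0.3137 + 0.5300·36.60)/6.979 = 3.069 mg/L.

3.07 mg/L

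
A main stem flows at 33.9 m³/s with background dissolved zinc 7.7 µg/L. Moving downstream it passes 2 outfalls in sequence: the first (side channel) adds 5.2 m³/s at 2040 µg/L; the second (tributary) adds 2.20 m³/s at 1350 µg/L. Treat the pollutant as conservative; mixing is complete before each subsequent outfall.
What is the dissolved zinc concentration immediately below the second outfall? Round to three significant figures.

After outfall 1: Q = 33.90 + 5.200 = 39.10 m³/s; C = (33.90·7.700 + 5.200·2040)/39.10 = 278.0 µg/L.
After outfall 2: Q = 39.10 + 2.200 = 41.30 m³/s; C = (39.10·278.0 + 2.200·1350)/41.30 = 335.1 µg/L.

335 µg/L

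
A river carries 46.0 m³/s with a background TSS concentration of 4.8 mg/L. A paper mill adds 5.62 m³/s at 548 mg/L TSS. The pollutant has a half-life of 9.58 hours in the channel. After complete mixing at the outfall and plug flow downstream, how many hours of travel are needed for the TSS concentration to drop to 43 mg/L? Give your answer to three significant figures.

Mass balance: C = (46.00·4.800 + 5.620·548.0) / 51.62 = 3301/51.62 = 63.94 mg/L.
Half-life 9.58 h → k = ln 2 / 9.58 = 0.07235 h⁻¹ = 1.736 d⁻¹.
63.94·exp(−k·t) = 43 → t = ln(63.94/43)/k = 19740 s = 5.483 h.

5.48 h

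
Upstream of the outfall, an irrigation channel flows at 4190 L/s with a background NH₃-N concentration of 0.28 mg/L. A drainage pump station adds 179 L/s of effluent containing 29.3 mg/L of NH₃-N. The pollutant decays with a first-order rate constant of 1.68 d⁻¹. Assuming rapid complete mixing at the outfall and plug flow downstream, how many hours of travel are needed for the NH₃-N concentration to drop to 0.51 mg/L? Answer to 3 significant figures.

15.1 h

Mass balance: C = (4190·0.2800 + 179.0·29.30) / 4369 = 6418/4369 = 1.469 mg/L.
1.469·exp(−k·t) = 0.51 → t = ln(1.469/0.51)/k = 54410 s = 15.11 h.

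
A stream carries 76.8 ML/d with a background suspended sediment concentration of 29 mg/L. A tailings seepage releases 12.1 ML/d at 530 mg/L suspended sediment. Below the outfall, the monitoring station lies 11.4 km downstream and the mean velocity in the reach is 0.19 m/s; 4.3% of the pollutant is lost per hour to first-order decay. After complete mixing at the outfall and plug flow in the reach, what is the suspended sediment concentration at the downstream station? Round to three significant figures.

46.7 mg/L

Flow-weighted average: C = (76.80·29.00 + 12.10·530.0) / 88.90 = 8640/88.90 = 97.19 mg/L.
Travel time t = 11.4·1000 / 0.19 = 60000 s = 16.67 h.
4.3%/h lost → k = −ln(1 − 0.043) = 0.04395 h⁻¹.
Applying C = C₀e^(−kt): 97.19 × 0.4807 = 46.72 mg/L.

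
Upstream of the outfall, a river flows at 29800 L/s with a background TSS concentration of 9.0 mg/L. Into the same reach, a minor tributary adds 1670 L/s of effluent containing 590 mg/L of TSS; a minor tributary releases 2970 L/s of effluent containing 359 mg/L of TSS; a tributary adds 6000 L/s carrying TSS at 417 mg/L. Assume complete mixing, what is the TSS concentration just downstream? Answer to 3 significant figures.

Mass balance: C = (29800·9.000 + 1670·590.0 + 2970·359.0 + 6000·417.0) / 40440 = 4822000/40440 = 119.2 mg/L.

119 mg/L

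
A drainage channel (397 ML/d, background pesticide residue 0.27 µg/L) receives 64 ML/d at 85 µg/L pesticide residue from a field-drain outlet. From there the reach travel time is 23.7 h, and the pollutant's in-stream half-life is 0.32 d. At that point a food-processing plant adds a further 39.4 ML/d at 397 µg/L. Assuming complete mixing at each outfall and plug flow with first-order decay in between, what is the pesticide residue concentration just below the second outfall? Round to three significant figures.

After mixing, C = (397.0·0.2700 + 64.00·85.00) / 461.0 = 5547/461.0 = 12.03 µg/L; combined flow 461.0 ML/d.
Half-life 0.32 d → k = ln 2 / 0.32 = 2.166 d⁻¹.
Decay over the reach: 12.03·exp(−kt) = 12.03·0.1178 = 1.417 µg/L.
At the second outfall, C = (461.0·1.417 + 39.40·397.0) / (461.0 + 39.40) = 32.56 µg/L.

32.6 µg/L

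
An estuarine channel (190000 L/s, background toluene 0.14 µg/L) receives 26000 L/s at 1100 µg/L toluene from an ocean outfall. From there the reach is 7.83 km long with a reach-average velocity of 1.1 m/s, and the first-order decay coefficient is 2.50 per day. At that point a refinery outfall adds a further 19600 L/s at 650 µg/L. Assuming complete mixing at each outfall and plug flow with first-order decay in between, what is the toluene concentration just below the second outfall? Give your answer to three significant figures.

153 µg/L

Conservation of mass: C = (190000·0.1400 + 26000·1100) / 216000 = 28630000/216000 = 132.5 µg/L; combined flow 216000 L/s.
Travel time t = 7.83·1000 / 1.1 = 7118 s = 1.977 h.
After decay, C = 132.5 × e^(−kt) = 132.5 × 0.8139 = 107.9 µg/L.
At the second outfall, C = (216000·107.9 + 19600·650.0) / (216000 + 19600) = 153.0 µg/L.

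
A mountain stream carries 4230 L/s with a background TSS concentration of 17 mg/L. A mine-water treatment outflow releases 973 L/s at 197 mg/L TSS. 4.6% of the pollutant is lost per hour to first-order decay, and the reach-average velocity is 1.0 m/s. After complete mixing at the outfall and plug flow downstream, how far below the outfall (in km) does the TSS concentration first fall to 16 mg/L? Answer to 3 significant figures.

88.1 km

Flow-weighted average: C = (4230·17.00 + 973.0·197.0) / 5203 = 263600/5203 = 50.66 mg/L.
4.6%/h lost → k = −ln(1 − 0.046) = 0.04709 h⁻¹.
Set 50.66·exp(−k·t) = 16 → t = ln(50.66/16)/k = 88110 s = 24.48 h.
Distance = v·t = 1.0·88110 = 88110 m = 88.11 km.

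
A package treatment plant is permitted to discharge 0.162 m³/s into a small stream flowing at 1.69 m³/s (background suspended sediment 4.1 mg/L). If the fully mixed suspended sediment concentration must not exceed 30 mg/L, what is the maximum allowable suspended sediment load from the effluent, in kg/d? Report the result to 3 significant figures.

4200 kg/d

Mass balance at the limit: 1.690·4.100 + 0.1620·Cₑ = 1.852·30 → Cₑ = 300.2 mg/L.
Load = 0.1620 m³/s × 300.2 g/m³ × 86 400 s/d = 4202 kg/d.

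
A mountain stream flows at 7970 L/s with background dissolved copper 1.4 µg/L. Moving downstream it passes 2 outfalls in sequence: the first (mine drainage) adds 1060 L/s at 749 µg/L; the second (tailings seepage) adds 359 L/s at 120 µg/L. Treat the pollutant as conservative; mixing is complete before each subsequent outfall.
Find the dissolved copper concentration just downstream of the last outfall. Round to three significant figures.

90.3 µg/L

Below outfall 1: Q → 9030 L/s, C = (7970·1.400 + 1060·749.0)/9030 = 89.16 µg/L.
Below outfall 2: Q → 9389 L/s, C = (9030·89.16 + 359.0·120.0)/9389 = 90.34 µg/L.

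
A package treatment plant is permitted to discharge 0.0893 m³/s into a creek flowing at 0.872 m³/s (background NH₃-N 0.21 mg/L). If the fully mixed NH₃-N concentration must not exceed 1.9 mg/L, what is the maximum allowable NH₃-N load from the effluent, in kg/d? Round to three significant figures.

Mass balance at the limit: 0.8720·0.2100 + 0.08930·Cₑ = 0.9613·1.9 → Cₑ = 18.40 mg/L.
Load = 0.08930 m³/s × 18.40 g/m³ × 86 400 s/d = 142.0 kg/d.

142 kg/d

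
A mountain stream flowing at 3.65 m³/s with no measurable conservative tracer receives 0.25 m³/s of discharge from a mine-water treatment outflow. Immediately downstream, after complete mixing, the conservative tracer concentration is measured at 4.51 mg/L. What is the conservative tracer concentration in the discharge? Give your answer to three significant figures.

Mass balance: 3.650·0 + 0.2500·Cₑ = 3.900·4.510
→ Cₑ = (3.900·4.510 − 3.650·0) / 0.2500 = 70.36 mg/L.

70.4 mg/L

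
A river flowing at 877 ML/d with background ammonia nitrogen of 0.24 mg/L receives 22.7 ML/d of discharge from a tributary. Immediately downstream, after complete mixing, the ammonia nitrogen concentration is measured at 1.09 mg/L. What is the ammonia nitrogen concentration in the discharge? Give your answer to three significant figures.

33.9 mg/L

Mass balance: 877.0·0.2400 + 22.70·Cₑ = 899.7·1.090
→ Cₑ = (899.7·1.090 − 877.0·0.2400) / 22.70 = 33.93 mg/L.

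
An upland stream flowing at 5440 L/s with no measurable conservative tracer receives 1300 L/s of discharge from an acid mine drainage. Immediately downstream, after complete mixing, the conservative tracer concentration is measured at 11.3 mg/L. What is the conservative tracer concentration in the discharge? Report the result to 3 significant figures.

58.6 mg/L

Mass balance: 5440·0 + 1300·Cₑ = 6740·11.30
→ Cₑ = (6740·11.30 − 5440·0) / 1300 = 58.59 mg/L.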